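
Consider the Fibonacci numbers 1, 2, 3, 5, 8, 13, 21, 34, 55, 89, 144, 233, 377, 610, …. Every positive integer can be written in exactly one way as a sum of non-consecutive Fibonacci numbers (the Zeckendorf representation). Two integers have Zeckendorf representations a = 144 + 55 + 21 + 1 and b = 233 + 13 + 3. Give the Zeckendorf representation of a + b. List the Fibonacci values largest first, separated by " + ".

The two numbers are 221 and 249, so their sum is 470.
Greedily peel off the largest Fibonacci term at each step:
470 − 377 = 93
93 − 89 = 4
4 − 3 = 1
1 − 1 = 0

377 + 89 + 3 + 1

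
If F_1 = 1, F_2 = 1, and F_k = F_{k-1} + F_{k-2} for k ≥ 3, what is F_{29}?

514229

Iterating the recurrence up to F_{25} = 75025 and F_{24} = 46368:
F_{26} = F_{25} + F_{24} = 75025 + 46368 = 121393
F_{27} = F_{26} + F_{25} = 121393 + 75025 = 196418
F_{28} = F_{27} + F_{26} = 196418 + 121393 = 317811
F_{29} = F_{28} + F_{27} = 317811 + 196418 = 514229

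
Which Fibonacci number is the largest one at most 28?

21 ≤ 28 < 34, so the largest Fibonacci number not exceeding 28 is 21.

21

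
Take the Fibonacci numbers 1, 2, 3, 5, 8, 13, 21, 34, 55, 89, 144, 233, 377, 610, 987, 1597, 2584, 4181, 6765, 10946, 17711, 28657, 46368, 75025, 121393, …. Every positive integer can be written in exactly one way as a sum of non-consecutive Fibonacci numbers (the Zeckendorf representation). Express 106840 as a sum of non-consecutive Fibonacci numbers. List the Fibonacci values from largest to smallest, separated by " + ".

75025 + 28657 + 2584 + 377 + 144 + 34 + 13 + 5 + 1

take 75025 (≤ 106840); 106840 − 75025 = 31815
take 28657 (≤ 31815); 31815 − 28657 = 3158
take 2584 (≤ 3158); 3158 − 2584 = 574
take 377 (≤ 574); 574 − 377 = 197
take 144 (≤ 197); 197 − 144 = 53
take 34 (≤ 53); 53 − 34 = 19
take 13 (≤ 19); 19 − 13 = 6
take 5 (≤ 6); 6 − 5 = 1
take 1 (≤ 1); 1 − 1 = 0
So 106840 = 75025 + 28657 + 2584 + 377 + 144 + 34 + 13 + 5 + 1, with no two terms consecutive in the sequence.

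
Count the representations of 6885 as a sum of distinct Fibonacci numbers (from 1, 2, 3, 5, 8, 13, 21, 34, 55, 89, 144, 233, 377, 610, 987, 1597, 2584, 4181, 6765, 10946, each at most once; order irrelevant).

30

Each representation comes from the Zeckendorf form by replacing some F_k with F_{k−1} + F_{k−2} where possible.
6885 = 6765+89+21+8+2 = 6765+89+21+5+3+2 = 6765+55+34+21+8+2 = 4181+2584+89+21+8+2 = 6765+89+13+8+5+3+2 = … (25 more), for 30 in all.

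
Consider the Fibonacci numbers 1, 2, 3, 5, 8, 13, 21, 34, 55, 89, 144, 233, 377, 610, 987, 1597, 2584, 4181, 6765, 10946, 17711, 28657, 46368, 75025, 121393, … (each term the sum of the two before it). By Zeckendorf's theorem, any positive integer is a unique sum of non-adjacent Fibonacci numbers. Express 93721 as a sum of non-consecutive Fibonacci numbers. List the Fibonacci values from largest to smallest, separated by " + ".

Greedy algorithm:
take 75025 (≤ 93721); 93721 − 75025 = 18696
take 17711 (≤ 18696); 18696 − 17711 = 985
take 610 (≤ 985); 985 − 610 = 375
take 233 (≤ 375); 375 − 233 = 142
take 89 (≤ 142); 142 − 89 = 53
take 34 (≤ 53); 53 − 34 = 19
take 13 (≤ 19); 19 − 13 = 6
take 5 (≤ 6); 6 − 5 = 1
take 1 (≤ 1); 1 − 1 = 0
So 93721 = 75025 + 17711 + 610 + 233 + 89 + 34 + 13 + 5 + 1, with no two terms consecutive in the sequence.

75025 + 17711 + 610 + 233 + 89 + 34 + 13 + 5 + 1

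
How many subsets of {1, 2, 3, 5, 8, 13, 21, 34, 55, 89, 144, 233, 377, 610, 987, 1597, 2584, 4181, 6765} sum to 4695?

Each representation comes from the Zeckendorf form by replacing some F_k with F_{k−1} + F_{k−2} where possible.
4695 = 4181+377+89+34+13+1 = 4181+377+89+34+8+5+1 = 4181+233+144+89+34+13+1 = 2584+1597+377+89+34+13+1 = 4181+377+89+34+8+3+2+1 = … (37 more), for 42 in all.

42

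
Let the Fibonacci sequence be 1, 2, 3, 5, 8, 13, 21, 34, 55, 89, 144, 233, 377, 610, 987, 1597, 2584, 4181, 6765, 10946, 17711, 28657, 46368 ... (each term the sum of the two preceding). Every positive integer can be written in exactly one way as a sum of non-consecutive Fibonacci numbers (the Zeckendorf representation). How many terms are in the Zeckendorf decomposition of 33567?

Greedy algorithm:
subtract 28657 from 33567: 4910 remains
subtract 4181 from 4910: 729 remains
subtract 610 from 729: 119 remains
subtract 89 from 119: 30 remains
subtract 21 from 30: 9 remains
subtract 8 from 9: 1 remains
subtract 1 from 1: 0 remains
33567 = 28657 + 4181 + 610 + 89 + 21 + 8 + 1, which has 7 terms.

7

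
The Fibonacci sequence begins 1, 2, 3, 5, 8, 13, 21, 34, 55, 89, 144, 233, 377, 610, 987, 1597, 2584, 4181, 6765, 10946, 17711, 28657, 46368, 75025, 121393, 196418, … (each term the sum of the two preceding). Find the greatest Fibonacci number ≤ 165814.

121393 ≤ 165814 < 196418, so the largest Fibonacci number not exceeding 165814 is 121393.

121393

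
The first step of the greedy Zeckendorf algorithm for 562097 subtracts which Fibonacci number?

514229 ≤ 562097 < 832040, so the largest Fibonacci number not exceeding 562097 is 514229.

514229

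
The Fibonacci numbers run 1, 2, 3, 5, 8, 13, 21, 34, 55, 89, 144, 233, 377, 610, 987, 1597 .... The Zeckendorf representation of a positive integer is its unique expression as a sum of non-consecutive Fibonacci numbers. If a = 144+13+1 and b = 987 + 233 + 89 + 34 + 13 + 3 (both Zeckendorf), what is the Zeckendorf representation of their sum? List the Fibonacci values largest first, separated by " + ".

987 + 377 + 144 + 8 + 1

The two numbers are 158 and 1359, so their sum is 1517.
1517: greatest Fibonacci not exceeding it is 987, leaving 530
530: greatest Fibonacci not exceeding it is 377, leaving 153
153: greatest Fibonacci not exceeding it is 144, leaving 9
9: greatest Fibonacci not exceeding it is 8, leaving 1
1: greatest Fibonacci not exceeding it is 1, leaving 0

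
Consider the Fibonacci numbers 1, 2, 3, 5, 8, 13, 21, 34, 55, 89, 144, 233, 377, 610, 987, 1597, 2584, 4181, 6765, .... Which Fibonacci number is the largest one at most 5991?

4181 ≤ 5991 < 6765, so the largest Fibonacci number not exceeding 5991 is 4181.

4181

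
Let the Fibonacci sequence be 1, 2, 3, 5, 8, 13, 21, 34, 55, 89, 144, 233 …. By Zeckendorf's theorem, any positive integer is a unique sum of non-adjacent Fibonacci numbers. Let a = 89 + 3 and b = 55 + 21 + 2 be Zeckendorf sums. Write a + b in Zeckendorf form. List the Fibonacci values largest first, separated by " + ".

144 + 21 + 5

The two numbers are 92 and 78, so their sum is 170.
144 ≤ 170 < 233, so take 144; remainder 26
21 ≤ 26 < 34, so take 21; remainder 5
5 ≤ 5 < 8, so take 5; remainder 0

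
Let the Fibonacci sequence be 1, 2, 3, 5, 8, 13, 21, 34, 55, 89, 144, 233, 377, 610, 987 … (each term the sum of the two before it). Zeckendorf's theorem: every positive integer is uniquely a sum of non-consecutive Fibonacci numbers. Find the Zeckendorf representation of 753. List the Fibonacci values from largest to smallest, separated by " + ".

Repeatedly subtract the largest Fibonacci number that fits:
largest Fibonacci ≤ 753 is 610; 753 − 610 = 143
largest Fibonacci ≤ 143 is 89; 143 − 89 = 54
largest Fibonacci ≤ 54 is 34; 54 − 34 = 20
largest Fibonacci ≤ 20 is 13; 20 − 13 = 7
largest Fibonacci ≤ 7 is 5; 7 − 5 = 2
largest Fibonacci ≤ 2 is 2; 2 − 2 = 0
So 753 = 610 + 89 + 34 + 13 + 5 + 2, with no two terms consecutive in the sequence.

610 + 89 + 34 + 13 + 5 + 2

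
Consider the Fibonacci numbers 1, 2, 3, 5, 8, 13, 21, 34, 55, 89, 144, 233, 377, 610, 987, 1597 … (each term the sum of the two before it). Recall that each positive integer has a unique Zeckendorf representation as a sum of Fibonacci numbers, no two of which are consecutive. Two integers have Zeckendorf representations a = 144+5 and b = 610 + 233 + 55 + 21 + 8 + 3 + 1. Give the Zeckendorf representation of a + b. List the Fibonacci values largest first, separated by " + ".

987 + 89 + 3 + 1

The two numbers are 149 and 931, so their sum is 1080.
1080 − 987 = 93
93 − 89 = 4
4 − 3 = 1
1 − 1 = 0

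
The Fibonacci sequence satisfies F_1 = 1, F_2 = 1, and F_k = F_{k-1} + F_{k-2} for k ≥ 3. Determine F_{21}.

10946

Iterating the recurrence up to F_{16} = 987 and F_{15} = 610:
F_{17} = F_{16} + F_{15} = 987 + 610 = 1597
F_{18} = F_{17} + F_{16} = 1597 + 987 = 2584
F_{19} = F_{18} + F_{17} = 2584 + 1597 = 4181
F_{20} = F_{19} + F_{18} = 4181 + 2584 = 6765
F_{21} = F_{20} + F_{19} = 6765 + 4181 = 10946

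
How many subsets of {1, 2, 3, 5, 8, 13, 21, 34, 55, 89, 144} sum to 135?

Each representation comes from the Zeckendorf form by replacing some F_k with F_{k−1} + F_{k−2} where possible.
135 = 89+34+8+3+1 = 89+21+13+8+3+1 = 55+34+21+13+8+3+1 — 3 representations.

3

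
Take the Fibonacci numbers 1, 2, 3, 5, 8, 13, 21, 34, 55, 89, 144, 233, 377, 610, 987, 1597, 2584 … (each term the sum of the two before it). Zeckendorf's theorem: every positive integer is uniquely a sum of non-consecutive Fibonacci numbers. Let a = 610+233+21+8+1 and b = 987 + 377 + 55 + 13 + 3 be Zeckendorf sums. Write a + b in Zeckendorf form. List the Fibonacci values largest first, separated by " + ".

1597 + 610 + 89 + 8 + 3 + 1

The two numbers are 873 and 1435, so their sum is 2308.
Greedy algorithm:
2308: greatest Fibonacci not exceeding it is 1597, leaving 711
711: greatest Fibonacci not exceeding it is 610, leaving 101
101: greatest Fibonacci not exceeding it is 89, leaving 12
12: greatest Fibonacci not exceeding it is 8, leaving 4
4: greatest Fibonacci not exceeding it is 3, leaving 1
1: greatest Fibonacci not exceeding it is 1, leaving 0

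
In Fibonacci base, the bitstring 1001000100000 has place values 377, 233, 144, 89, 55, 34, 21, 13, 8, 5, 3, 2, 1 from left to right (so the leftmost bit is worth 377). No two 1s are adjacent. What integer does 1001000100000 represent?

479

Summing the place values of the 1 bits: 377 + 89 + 13 = 479.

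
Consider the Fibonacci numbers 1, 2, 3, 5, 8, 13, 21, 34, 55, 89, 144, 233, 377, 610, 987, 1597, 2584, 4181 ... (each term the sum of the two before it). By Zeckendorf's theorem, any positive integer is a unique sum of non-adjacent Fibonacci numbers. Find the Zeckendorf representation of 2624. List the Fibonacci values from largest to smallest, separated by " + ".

2584 + 34 + 5 + 1

Repeatedly subtract the largest Fibonacci number that fits:
largest Fibonacci ≤ 2624 is 2584; 2624 − 2584 = 40
largest Fibonacci ≤ 40 is 34; 40 − 34 = 6
largest Fibonacci ≤ 6 is 5; 6 − 5 = 1
largest Fibonacci ≤ 1 is 1; 1 − 1 = 0
So 2624 = 2584 + 34 + 5 + 1, with no two terms consecutive in the sequence.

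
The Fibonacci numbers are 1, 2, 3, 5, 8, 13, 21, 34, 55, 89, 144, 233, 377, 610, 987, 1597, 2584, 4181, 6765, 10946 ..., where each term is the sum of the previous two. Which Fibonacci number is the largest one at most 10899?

6765

6765 ≤ 10899 < 10946, so the largest Fibonacci number not exceeding 10899 is 6765.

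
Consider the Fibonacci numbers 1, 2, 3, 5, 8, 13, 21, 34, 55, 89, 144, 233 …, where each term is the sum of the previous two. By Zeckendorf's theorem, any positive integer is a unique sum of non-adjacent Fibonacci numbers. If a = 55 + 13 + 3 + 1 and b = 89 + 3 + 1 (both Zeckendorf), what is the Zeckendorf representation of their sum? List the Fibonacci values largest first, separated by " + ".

The two numbers are 72 and 93, so their sum is 165.
subtract 144 from 165: 21 remains
subtract 21 from 21: 0 remains

144 + 21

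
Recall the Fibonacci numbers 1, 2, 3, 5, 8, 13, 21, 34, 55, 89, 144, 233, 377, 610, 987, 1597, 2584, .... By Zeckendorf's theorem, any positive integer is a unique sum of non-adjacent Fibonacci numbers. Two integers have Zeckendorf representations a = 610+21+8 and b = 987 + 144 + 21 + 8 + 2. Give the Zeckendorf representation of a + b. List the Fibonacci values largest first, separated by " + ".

The two numbers are 639 and 1162, so their sum is 1801.
Greedily peel off the largest Fibonacci term at each step:
1597 ≤ 1801 < 2584, so take 1597; remainder 204
144 ≤ 204 < 233, so take 144; remainder 60
55 ≤ 60 < 89, so take 55; remainder 5
5 ≤ 5 < 8, so take 5; remainder 0

1597 + 144 + 55 + 5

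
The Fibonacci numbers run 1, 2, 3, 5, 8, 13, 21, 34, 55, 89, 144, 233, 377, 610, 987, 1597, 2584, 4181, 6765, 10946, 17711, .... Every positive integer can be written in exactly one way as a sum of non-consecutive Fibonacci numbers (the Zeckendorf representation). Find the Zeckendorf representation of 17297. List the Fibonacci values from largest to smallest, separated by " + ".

10946 + 4181 + 1597 + 377 + 144 + 34 + 13 + 5

Repeatedly subtract the largest Fibonacci number that fits:
largest Fibonacci ≤ 17297 is 10946; 17297 − 10946 = 6351
largest Fibonacci ≤ 6351 is 4181; 6351 − 4181 = 2170
largest Fibonacci ≤ 2170 is 1597; 2170 − 1597 = 573
largest Fibonacci ≤ 573 is 377; 573 − 377 = 196
largest Fibonacci ≤ 196 is 144; 196 − 144 = 52
largest Fibonacci ≤ 52 is 34; 52 − 34 = 18
largest Fibonacci ≤ 18 is 13; 18 − 13 = 5
largest Fibonacci ≤ 5 is 5; 5 − 5 = 0
So 17297 = 10946 + 4181 + 1597 + 377 + 144 + 34 + 13 + 5, with no two terms consecutive in the sequence.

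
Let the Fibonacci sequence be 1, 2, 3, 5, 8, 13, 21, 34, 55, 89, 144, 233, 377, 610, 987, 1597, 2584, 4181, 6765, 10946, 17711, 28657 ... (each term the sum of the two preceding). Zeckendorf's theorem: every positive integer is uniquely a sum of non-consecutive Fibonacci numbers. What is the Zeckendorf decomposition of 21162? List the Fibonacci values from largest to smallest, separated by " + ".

17711 ≤ 21162 < 28657, so take 17711; remainder 3451
2584 ≤ 3451 < 4181, so take 2584; remainder 867
610 ≤ 867 < 987, so take 610; remainder 257
233 ≤ 257 < 377, so take 233; remainder 24
21 ≤ 24 < 34, so take 21; remainder 3
3 ≤ 3 < 5, so take 3; remainder 0
So 21162 = 17711 + 2584 + 610 + 233 + 21 + 3, with no two terms consecutive in the sequence.

17711 + 2584 + 610 + 233 + 21 + 3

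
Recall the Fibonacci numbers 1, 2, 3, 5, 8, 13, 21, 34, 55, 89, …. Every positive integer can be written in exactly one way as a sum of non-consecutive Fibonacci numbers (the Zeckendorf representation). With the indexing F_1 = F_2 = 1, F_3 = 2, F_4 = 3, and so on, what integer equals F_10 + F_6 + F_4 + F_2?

67

F_10 + F_6 + F_4 + F_2 = 55 + 8 + 3 + 1 = 67.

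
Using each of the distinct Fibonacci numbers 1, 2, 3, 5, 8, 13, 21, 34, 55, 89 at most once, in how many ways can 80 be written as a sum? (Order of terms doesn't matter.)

3

Each representation comes from the Zeckendorf form by replacing some F_k with F_{k−1} + F_{k−2} where possible.
80 = 55+21+3+1 = 55+13+8+3+1 = 34+21+13+8+3+1 — 3 representations.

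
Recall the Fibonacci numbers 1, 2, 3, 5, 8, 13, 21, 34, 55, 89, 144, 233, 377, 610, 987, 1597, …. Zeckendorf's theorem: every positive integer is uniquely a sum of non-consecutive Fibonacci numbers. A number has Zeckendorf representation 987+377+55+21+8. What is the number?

987+377+55+21+8 = 1448.

1448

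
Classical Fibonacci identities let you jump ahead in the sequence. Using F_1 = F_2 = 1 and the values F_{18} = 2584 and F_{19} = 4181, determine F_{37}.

By F_{2k+1} = F_k² + F_{k+1}²: F_{37} = 2584² + 4181² = 6677056 + 17480761 = 24157817.

24157817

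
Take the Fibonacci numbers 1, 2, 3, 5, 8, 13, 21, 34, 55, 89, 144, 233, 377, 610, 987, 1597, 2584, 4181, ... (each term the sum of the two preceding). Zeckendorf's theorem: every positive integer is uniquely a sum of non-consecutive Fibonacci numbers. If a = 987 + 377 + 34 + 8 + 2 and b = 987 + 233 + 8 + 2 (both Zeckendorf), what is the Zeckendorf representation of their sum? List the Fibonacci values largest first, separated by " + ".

2584 + 34 + 13 + 5 + 2

The two numbers are 1408 and 1230, so their sum is 2638.
Repeatedly subtract the largest Fibonacci number that fits:
subtract 2584 from 2638: 54 remains
subtract 34 from 54: 20 remains
subtract 13 from 20: 7 remains
subtract 5 from 7: 2 remains
subtract 2 from 2: 0 remains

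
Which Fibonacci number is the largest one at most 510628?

317811 ≤ 510628 < 514229, so the largest Fibonacci number not exceeding 510628 is 317811.

317811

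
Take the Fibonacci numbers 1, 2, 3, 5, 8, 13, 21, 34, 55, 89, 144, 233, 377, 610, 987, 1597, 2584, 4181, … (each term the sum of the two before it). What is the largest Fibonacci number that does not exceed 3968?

2584

2584 ≤ 3968 < 4181, so the largest Fibonacci number not exceeding 3968 is 2584.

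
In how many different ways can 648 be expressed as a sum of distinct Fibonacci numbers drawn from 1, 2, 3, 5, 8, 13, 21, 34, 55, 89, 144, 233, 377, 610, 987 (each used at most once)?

11

Each representation comes from the Zeckendorf form by replacing some F_k with F_{k−1} + F_{k−2} where possible.
648 = 610+34+3+1 = 610+21+13+3+1 = 377+233+34+3+1 = 610+21+8+5+3+1 = 377+233+21+13+3+1 = … (6 more), for 11 in all.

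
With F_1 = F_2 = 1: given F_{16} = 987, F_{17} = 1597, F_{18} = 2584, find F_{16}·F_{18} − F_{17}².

-1

987·2584 − 1597² = 2550408 − 2550409 = -1. (Cassini's identity: F_{k−1}F_{k+1} − F_k² = (−1)^k.)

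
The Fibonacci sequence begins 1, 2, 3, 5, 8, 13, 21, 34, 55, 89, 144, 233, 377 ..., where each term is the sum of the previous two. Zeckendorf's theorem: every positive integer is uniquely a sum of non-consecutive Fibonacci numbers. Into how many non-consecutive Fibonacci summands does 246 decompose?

246 − 233 = 13
13 − 13 = 0
246 = 233 + 13, which has 2 terms.

2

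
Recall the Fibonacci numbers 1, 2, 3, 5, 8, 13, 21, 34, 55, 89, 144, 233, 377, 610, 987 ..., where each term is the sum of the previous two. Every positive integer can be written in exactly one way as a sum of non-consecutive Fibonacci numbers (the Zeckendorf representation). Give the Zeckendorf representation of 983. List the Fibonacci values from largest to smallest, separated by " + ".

610 + 233 + 89 + 34 + 13 + 3 + 1

largest Fibonacci ≤ 983 is 610; 983 − 610 = 373
largest Fibonacci ≤ 373 is 233; 373 − 233 = 140
largest Fibonacci ≤ 140 is 89; 140 − 89 = 51
largest Fibonacci ≤ 51 is 34; 51 − 34 = 17
largest Fibonacci ≤ 17 is 13; 17 − 13 = 4
largest Fibonacci ≤ 4 is 3; 4 − 3 = 1
largest Fibonacci ≤ 1 is 1; 1 − 1 = 0
So 983 = 610 + 233 + 89 + 34 + 13 + 3 + 1, with no two terms consecutive in the sequence.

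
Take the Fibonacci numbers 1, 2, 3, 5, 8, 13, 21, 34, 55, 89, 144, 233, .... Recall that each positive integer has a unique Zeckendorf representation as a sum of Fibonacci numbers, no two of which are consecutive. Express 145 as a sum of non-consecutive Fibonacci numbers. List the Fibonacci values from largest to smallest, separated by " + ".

subtract 144 from 145: 1 remains
subtract 1 from 1: 0 remains
So 145 = 144 + 1, with no two terms consecutive in the sequence.

144 + 1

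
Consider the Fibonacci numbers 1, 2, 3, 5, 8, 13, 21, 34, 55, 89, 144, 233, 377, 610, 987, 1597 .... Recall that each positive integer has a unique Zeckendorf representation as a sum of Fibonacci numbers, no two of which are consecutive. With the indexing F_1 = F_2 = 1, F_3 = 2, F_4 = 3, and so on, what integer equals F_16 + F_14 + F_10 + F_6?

F_16 + F_14 + F_10 + F_6 = 987 + 377 + 55 + 8 = 1427.

1427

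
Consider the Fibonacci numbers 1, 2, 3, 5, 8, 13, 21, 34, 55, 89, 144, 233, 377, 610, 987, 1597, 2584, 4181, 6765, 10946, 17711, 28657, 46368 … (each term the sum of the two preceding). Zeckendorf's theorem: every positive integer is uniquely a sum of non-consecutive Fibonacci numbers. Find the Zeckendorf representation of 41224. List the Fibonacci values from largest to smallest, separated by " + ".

28657 + 10946 + 1597 + 21 + 3

Greedy algorithm:
subtract 28657 from 41224: 12567 remains
subtract 10946 from 12567: 1621 remains
subtract 1597 from 1621: 24 remains
subtract 21 from 24: 3 remains
subtract 3 from 3: 0 remains
So 41224 = 28657 + 10946 + 1597 + 21 + 3, with no two terms consecutive in the sequence.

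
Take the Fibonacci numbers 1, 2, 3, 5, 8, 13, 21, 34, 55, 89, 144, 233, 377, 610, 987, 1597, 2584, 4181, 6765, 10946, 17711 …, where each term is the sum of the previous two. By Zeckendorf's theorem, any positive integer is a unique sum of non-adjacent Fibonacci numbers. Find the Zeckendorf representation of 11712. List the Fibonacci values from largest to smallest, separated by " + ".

10946 + 610 + 144 + 8 + 3 + 1

Repeatedly subtract the largest Fibonacci number that fits:
largest Fibonacci ≤ 11712 is 10946; 11712 − 10946 = 766
largest Fibonacci ≤ 766 is 610; 766 − 610 = 156
largest Fibonacci ≤ 156 is 144; 156 − 144 = 12
largest Fibonacci ≤ 12 is 8; 12 − 8 = 4
largest Fibonacci ≤ 4 is 3; 4 − 3 = 1
largest Fibonacci ≤ 1 is 1; 1 − 1 = 0
So 11712 = 10946 + 610 + 144 + 8 + 3 + 1, with no two terms consecutive in the sequence.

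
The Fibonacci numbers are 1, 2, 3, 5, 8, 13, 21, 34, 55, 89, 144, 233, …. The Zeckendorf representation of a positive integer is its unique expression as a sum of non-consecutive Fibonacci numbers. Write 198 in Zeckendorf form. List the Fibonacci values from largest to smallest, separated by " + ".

Repeatedly subtract the largest Fibonacci number that fits:
subtract 144 from 198: 54 remains
subtract 34 from 54: 20 remains
subtract 13 from 20: 7 remains
subtract 5 from 7: 2 remains
subtract 2 from 2: 0 remains
So 198 = 144 + 34 + 13 + 5 + 2, with no two terms consecutive in the sequence.

144 + 34 + 13 + 5 + 2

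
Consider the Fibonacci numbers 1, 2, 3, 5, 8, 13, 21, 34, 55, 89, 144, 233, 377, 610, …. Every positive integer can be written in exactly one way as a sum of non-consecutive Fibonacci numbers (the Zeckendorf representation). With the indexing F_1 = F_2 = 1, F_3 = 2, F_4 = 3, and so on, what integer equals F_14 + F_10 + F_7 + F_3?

F_14 + F_10 + F_7 + F_3 = 377 + 55 + 13 + 2 = 447.

447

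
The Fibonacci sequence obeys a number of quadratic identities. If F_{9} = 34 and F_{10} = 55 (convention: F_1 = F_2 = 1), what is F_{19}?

By F_{2k+1} = F_k² + F_{k+1}²: F_{19} = 34² + 55² = 1156 + 3025 = 4181.

4181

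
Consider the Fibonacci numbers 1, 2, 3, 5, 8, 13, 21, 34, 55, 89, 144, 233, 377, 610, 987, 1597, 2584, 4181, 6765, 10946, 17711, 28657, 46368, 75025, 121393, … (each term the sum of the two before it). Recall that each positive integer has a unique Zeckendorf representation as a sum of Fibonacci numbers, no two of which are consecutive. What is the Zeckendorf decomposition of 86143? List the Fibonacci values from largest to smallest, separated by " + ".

75025 + 10946 + 144 + 21 + 5 + 2

Repeatedly subtract the largest Fibonacci number that fits:
subtract 75025 from 86143: 11118 remains
subtract 10946 from 11118: 172 remains
subtract 144 from 172: 28 remains
subtract 21 from 28: 7 remains
subtract 5 from 7: 2 remains
subtract 2 from 2: 0 remains
So 86143 = 75025 + 10946 + 144 + 21 + 5 + 2, with no two terms consecutive in the sequence.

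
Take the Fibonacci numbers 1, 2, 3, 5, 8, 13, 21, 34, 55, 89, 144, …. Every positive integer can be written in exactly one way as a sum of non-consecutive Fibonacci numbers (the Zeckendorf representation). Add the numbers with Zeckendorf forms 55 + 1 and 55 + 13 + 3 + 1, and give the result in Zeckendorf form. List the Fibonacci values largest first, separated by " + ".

89 + 34 + 5

The two numbers are 56 and 72, so their sum is 128.
128: greatest Fibonacci not exceeding it is 89, leaving 39
39: greatest Fibonacci not exceeding it is 34, leaving 5
5: greatest Fibonacci not exceeding it is 5, leaving 0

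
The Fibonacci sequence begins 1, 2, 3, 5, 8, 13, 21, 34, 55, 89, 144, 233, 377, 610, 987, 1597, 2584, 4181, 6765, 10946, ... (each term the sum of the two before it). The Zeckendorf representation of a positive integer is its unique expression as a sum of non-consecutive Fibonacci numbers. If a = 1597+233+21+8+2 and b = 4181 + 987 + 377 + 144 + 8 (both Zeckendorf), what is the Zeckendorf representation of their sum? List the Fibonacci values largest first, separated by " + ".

The two numbers are 1861 and 5697, so their sum is 7558.
Greedily peel off the largest Fibonacci term at each step:
take 6765 (≤ 7558); 7558 − 6765 = 793
take 610 (≤ 793); 793 − 610 = 183
take 144 (≤ 183); 183 − 144 = 39
take 34 (≤ 39); 39 − 34 = 5
take 5 (≤ 5); 5 − 5 = 0

6765 + 610 + 144 + 34 + 5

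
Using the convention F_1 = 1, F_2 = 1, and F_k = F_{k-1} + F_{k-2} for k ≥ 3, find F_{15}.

610

Iterating the recurrence up to F_{9} = 34 and F_{8} = 21:
F_{10} = F_{9} + F_{8} = 34 + 21 = 55
F_{11} = F_{10} + F_{9} = 55 + 34 = 89
F_{12} = F_{11} + F_{10} = 89 + 55 = 144
F_{13} = F_{12} + F_{11} = 144 + 89 = 233
F_{14} = F_{13} + F_{12} = 233 + 144 = 377
F_{15} = F_{14} + F_{13} = 377 + 233 = 610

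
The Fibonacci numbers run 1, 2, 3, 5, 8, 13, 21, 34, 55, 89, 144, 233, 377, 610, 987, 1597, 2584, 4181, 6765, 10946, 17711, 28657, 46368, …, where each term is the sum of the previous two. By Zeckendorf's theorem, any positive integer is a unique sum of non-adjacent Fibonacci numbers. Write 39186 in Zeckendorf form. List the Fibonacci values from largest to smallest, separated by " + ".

28657 + 6765 + 2584 + 987 + 144 + 34 + 13 + 2

Repeatedly subtract the largest Fibonacci number that fits:
28657 ≤ 39186 < 46368, so take 28657; remainder 10529
6765 ≤ 10529 < 10946, so take 6765; remainder 3764
2584 ≤ 3764 < 4181, so take 2584; remainder 1180
987 ≤ 1180 < 1597, so take 987; remainder 193
144 ≤ 193 < 233, so take 144; remainder 49
34 ≤ 49 < 55, so take 34; remainder 15
13 ≤ 15 < 21, so take 13; remainder 2
2 ≤ 2 < 3, so take 2; remainder 0
So 39186 = 28657 + 6765 + 2584 + 987 + 144 + 34 + 13 + 2, with no two terms consecutive in the sequence.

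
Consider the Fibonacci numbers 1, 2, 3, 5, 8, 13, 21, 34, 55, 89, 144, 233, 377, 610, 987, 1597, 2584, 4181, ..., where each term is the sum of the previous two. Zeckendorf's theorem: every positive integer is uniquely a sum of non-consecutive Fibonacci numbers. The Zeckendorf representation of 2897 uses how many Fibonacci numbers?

6

2897 − 2584 = 313
313 − 233 = 80
80 − 55 = 25
25 − 21 = 4
4 − 3 = 1
1 − 1 = 0
2897 = 2584 + 233 + 55 + 21 + 3 + 1, which has 6 terms.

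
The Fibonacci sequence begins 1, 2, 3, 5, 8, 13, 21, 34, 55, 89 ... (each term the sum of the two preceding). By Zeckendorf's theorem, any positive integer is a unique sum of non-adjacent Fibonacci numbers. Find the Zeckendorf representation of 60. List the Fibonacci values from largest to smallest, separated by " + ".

55 + 5

60 − 55 = 5
5 − 5 = 0
So 60 = 55 + 5, with no two terms consecutive in the sequence.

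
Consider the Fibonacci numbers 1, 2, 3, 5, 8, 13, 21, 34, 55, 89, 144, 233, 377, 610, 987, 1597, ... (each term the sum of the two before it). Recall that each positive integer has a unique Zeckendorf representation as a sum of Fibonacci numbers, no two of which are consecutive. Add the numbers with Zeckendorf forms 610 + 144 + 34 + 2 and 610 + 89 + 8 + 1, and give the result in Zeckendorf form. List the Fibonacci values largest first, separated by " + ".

The two numbers are 790 and 708, so their sum is 1498.
Repeatedly subtract the largest Fibonacci number that fits:
subtract 987 from 1498: 511 remains
subtract 377 from 511: 134 remains
subtract 89 from 134: 45 remains
subtract 34 from 45: 11 remains
subtract 8 from 11: 3 remains
subtract 3 from 3: 0 remains

987 + 377 + 89 + 34 + 8 + 3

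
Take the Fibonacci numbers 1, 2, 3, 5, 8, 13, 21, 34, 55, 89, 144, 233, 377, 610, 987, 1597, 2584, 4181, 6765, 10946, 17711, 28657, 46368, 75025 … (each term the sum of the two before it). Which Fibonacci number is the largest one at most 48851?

46368

46368 ≤ 48851 < 75025, so the largest Fibonacci number not exceeding 48851 is 46368.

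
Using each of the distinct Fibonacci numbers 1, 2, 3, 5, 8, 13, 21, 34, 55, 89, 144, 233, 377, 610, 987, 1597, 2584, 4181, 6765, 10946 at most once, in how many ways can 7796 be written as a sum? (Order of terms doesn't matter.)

7796 = 6765+987+34+8+2 = 6765+987+34+5+3+2 = 6765+987+21+13+8+2 = … (41 more), for 44 in all.

44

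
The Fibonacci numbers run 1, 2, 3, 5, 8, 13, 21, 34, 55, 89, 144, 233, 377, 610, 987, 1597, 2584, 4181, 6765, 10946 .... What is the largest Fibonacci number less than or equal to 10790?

6765

6765 ≤ 10790 < 10946, so the largest Fibonacci number not exceeding 10790 is 6765.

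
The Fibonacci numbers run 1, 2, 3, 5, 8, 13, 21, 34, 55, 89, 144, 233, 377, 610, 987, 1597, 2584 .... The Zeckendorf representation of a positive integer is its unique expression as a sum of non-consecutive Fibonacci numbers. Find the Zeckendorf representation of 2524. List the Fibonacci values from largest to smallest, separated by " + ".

1597 + 610 + 233 + 55 + 21 + 8

take 1597 (≤ 2524); 2524 − 1597 = 927
take 610 (≤ 927); 927 − 610 = 317
take 233 (≤ 317); 317 − 233 = 84
take 55 (≤ 84); 84 − 55 = 29
take 21 (≤ 29); 29 − 21 = 8
take 8 (≤ 8); 8 − 8 = 0
So 2524 = 1597 + 610 + 233 + 55 + 21 + 8, with no two terms consecutive in the sequence.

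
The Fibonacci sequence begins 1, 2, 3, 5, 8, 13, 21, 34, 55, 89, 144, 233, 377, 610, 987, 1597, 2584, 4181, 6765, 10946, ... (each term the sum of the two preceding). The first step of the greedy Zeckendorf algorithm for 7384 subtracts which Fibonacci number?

6765

6765 ≤ 7384 < 10946, so the largest Fibonacci number not exceeding 7384 is 6765.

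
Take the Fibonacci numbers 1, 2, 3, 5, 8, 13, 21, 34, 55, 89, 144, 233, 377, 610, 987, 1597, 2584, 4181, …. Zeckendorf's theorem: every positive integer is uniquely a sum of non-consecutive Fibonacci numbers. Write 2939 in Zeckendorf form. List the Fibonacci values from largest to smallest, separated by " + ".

2584 ≤ 2939 < 4181, so take 2584; remainder 355
233 ≤ 355 < 377, so take 233; remainder 122
89 ≤ 122 < 144, so take 89; remainder 33
21 ≤ 33 < 34, so take 21; remainder 12
8 ≤ 12 < 13, so take 8; remainder 4
3 ≤ 4 < 5, so take 3; remainder 1
1 ≤ 1 < 2, so take 1; remainder 0
So 2939 = 2584 + 233 + 89 + 21 + 8 + 3 + 1, with no two terms consecutive in the sequence.

2584 + 233 + 89 + 21 + 8 + 3 + 1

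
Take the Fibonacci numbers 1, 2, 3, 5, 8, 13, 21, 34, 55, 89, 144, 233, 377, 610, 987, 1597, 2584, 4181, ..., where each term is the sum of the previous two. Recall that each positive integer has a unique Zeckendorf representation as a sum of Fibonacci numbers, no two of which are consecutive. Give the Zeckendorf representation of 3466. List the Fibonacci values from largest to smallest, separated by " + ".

Greedy algorithm:
3466 − 2584 = 882
882 − 610 = 272
272 − 233 = 39
39 − 34 = 5
5 − 5 = 0
So 3466 = 2584 + 610 + 233 + 34 + 5, with no two terms consecutive in the sequence.

2584 + 610 + 233 + 34 + 5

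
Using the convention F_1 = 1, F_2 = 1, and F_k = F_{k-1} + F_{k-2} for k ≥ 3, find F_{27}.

196418

Iterating the recurrence up to F_{23} = 28657 and F_{22} = 17711:
F_{24} = F_{23} + F_{22} = 28657 + 17711 = 46368
F_{25} = F_{24} + F_{23} = 46368 + 28657 = 75025
F_{26} = F_{25} + F_{24} = 75025 + 46368 = 121393
F_{27} = F_{26} + F_{25} = 121393 + 75025 = 196418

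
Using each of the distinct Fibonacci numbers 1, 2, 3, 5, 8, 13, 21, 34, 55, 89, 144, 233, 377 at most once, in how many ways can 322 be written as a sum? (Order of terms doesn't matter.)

322 = 233+89 = 233+55+34 = 233+55+21+13 = … (6 more), for 9 in all.

9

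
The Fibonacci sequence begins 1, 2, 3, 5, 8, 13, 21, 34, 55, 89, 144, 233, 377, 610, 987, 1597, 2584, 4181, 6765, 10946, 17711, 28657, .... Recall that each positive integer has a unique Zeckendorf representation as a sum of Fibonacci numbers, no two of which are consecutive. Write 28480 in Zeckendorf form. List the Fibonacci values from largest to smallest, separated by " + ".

17711 + 6765 + 2584 + 987 + 377 + 55 + 1

take 17711 (≤ 28480); 28480 − 17711 = 10769
take 6765 (≤ 10769); 10769 − 6765 = 4004
take 2584 (≤ 4004); 4004 − 2584 = 1420
take 987 (≤ 1420); 1420 − 987 = 433
take 377 (≤ 433); 433 − 377 = 56
take 55 (≤ 56); 56 − 55 = 1
take 1 (≤ 1); 1 − 1 = 0
So 28480 = 17711 + 6765 + 2584 + 987 + 377 + 55 + 1, with no two terms consecutive in the sequence.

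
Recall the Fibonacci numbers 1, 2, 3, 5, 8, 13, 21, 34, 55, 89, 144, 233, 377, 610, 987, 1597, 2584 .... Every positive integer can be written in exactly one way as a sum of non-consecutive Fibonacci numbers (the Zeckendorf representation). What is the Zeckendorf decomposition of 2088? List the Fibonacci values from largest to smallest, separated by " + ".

2088: greatest Fibonacci not exceeding it is 1597, leaving 491
491: greatest Fibonacci not exceeding it is 377, leaving 114
114: greatest Fibonacci not exceeding it is 89, leaving 25
25: greatest Fibonacci not exceeding it is 21, leaving 4
4: greatest Fibonacci not exceeding it is 3, leaving 1
1: greatest Fibonacci not exceeding it is 1, leaving 0
So 2088 = 1597 + 377 + 89 + 21 + 3 + 1, with no two terms consecutive in the sequence.

1597 + 377 + 89 + 21 + 3 + 1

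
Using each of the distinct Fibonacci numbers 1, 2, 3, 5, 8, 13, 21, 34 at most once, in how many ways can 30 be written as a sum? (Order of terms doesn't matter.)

Each representation comes from the Zeckendorf form by replacing some F_k with F_{k−1} + F_{k−2} where possible.
30 = 21+8+1 = 21+5+3+1 = 13+8+5+3+1 — 3 representations.

3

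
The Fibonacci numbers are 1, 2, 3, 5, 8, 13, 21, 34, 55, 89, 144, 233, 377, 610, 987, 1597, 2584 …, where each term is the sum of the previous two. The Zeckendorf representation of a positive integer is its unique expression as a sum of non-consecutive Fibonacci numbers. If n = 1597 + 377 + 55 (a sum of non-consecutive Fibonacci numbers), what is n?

2029

1597 + 377 + 55 = 2029.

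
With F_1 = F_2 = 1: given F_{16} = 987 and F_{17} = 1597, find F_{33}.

By F_{2k+1} = F_k² + F_{k+1}²: F_{33} = 987² + 1597² = 974169 + 2550409 = 3524578.

3524578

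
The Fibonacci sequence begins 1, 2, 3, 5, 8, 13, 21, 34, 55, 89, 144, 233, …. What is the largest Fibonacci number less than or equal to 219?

144

144 ≤ 219 < 233, so the largest Fibonacci number not exceeding 219 is 144.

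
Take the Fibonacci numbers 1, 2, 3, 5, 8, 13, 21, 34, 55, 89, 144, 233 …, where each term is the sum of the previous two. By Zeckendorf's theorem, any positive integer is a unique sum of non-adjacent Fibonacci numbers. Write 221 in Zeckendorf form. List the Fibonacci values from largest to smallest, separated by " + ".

144 + 55 + 21 + 1

subtract 144 from 221: 77 remains
subtract 55 from 77: 22 remains
subtract 21 from 22: 1 remains
subtract 1 from 1: 0 remains
So 221 = 144 + 55 + 21 + 1, with no two terms consecutive in the sequence.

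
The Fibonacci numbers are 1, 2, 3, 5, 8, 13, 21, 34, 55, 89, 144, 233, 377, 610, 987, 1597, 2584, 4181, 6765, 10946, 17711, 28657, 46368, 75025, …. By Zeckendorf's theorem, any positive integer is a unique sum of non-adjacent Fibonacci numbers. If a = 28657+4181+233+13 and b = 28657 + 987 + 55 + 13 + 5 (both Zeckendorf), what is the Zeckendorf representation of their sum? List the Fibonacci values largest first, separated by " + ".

46368 + 10946 + 4181 + 987 + 233 + 55 + 21 + 8 + 2

The two numbers are 33084 and 29717, so their sum is 62801.
Repeatedly subtract the largest Fibonacci number that fits:
largest Fibonacci ≤ 62801 is 46368; 62801 − 46368 = 16433
largest Fibonacci ≤ 16433 is 10946; 16433 − 10946 = 5487
largest Fibonacci ≤ 5487 is 4181; 5487 − 4181 = 1306
largest Fibonacci ≤ 1306 is 987; 1306 − 987 = 319
largest Fibonacci ≤ 319 is 233; 319 − 233 = 86
largest Fibonacci ≤ 86 is 55; 86 − 55 = 31
largest Fibonacci ≤ 31 is 21; 31 − 21 = 10
largest Fibonacci ≤ 10 is 8; 10 − 8 = 2
largest Fibonacci ≤ 2 is 2; 2 − 2 = 0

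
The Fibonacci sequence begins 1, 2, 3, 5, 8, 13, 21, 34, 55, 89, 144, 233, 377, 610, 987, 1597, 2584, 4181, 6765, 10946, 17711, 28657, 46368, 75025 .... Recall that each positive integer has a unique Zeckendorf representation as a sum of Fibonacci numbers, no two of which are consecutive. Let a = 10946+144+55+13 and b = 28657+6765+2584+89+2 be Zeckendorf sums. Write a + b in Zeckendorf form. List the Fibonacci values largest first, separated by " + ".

46368 + 2584 + 233 + 55 + 13 + 2

The two numbers are 11158 and 38097, so their sum is 49255.
Repeatedly subtract the largest Fibonacci number that fits:
largest Fibonacci ≤ 49255 is 46368; 49255 − 46368 = 2887
largest Fibonacci ≤ 2887 is 2584; 2887 − 2584 = 303
largest Fibonacci ≤ 303 is 233; 303 − 233 = 70
largest Fibonacci ≤ 70 is 55; 70 − 55 = 15
largest Fibonacci ≤ 15 is 13; 15 − 13 = 2
largest Fibonacci ≤ 2 is 2; 2 − 2 = 0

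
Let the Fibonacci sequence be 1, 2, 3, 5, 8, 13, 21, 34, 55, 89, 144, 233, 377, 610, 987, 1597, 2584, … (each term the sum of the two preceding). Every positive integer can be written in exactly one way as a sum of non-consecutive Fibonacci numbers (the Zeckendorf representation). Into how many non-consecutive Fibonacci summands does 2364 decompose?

4

Repeatedly subtract the largest Fibonacci number that fits:
subtract 1597 from 2364: 767 remains
subtract 610 from 767: 157 remains
subtract 144 from 157: 13 remains
subtract 13 from 13: 0 remains
2364 = 1597 + 610 + 144 + 13, which has 4 terms.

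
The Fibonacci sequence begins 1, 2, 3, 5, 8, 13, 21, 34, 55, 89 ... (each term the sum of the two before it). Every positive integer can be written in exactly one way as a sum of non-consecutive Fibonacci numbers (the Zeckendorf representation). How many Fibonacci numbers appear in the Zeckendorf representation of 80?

80: greatest Fibonacci not exceeding it is 55, leaving 25
25: greatest Fibonacci not exceeding it is 21, leaving 4
4: greatest Fibonacci not exceeding it is 3, leaving 1
1: greatest Fibonacci not exceeding it is 1, leaving 0
80 = 55 + 21 + 3 + 1, which has 4 terms.

4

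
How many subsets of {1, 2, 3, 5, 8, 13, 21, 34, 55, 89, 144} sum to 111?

111 = 89+21+1 = 89+13+8+1 = 55+34+21+1 = … (3 more), for 6 in all.

6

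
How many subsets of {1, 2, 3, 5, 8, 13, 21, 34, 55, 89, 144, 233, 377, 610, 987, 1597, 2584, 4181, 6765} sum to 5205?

48

Each representation comes from the Zeckendorf form by replacing some F_k with F_{k−1} + F_{k−2} where possible.
5205 = 4181+987+34+3 = 4181+987+34+2+1 = 4181+987+21+13+3 = 4181+610+377+34+3 = 4181+987+21+13+2+1 = … (43 more), for 48 in all.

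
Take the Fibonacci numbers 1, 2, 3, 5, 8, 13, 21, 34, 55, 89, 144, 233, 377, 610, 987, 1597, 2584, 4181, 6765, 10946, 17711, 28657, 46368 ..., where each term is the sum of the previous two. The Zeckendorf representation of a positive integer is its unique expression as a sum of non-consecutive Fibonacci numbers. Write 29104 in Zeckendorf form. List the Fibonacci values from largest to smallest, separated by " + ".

largest Fibonacci ≤ 29104 is 28657; 29104 − 28657 = 447
largest Fibonacci ≤ 447 is 377; 447 − 377 = 70
largest Fibonacci ≤ 70 is 55; 70 − 55 = 15
largest Fibonacci ≤ 15 is 13; 15 − 13 = 2
largest Fibonacci ≤ 2 is 2; 2 − 2 = 0
So 29104 = 28657 + 377 + 55 + 13 + 2, with no two terms consecutive in the sequence.

28657 + 377 + 55 + 13 + 2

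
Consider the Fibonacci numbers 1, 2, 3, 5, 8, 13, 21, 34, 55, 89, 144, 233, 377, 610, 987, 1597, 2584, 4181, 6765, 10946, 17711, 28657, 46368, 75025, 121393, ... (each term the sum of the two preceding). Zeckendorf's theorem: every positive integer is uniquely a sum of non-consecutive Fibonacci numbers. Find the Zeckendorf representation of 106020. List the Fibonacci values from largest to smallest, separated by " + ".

Greedy algorithm:
75025 ≤ 106020 < 121393, so take 75025; remainder 30995
28657 ≤ 30995 < 46368, so take 28657; remainder 2338
1597 ≤ 2338 < 2584, so take 1597; remainder 741
610 ≤ 741 < 987, so take 610; remainder 131
89 ≤ 131 < 144, so take 89; remainder 42
34 ≤ 42 < 55, so take 34; remainder 8
8 ≤ 8 < 13, so take 8; remainder 0
So 106020 = 75025 + 28657 + 1597 + 610 + 89 + 34 + 8, with no two terms consecutive in the sequence.

75025 + 28657 + 1597 + 610 + 89 + 34 + 8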